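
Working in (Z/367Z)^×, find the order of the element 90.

366

Since 90 ∈ (Z/367Z)^×, its order divides φ(367) = 367 − 1 = 366 = 2 · 3 · 61.
Divisors of 366: 1, 2, 3, 6, 61, 122, 183, 366.
Check 90^d mod 367 for each divisor in increasing order:
90^1 ≡ 90
90^2 ≡ 26
90^3 ≡ 138
90^6 ≡ 327
90^61 ≡ 284
90^122 ≡ 283
90^183 ≡ 366
90^366 ≡ 1
Hence ord(90) = 366.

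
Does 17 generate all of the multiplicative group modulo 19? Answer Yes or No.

No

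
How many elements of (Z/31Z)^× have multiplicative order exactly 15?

φ(31) = 31 − 1 = 30 = 2 · 3 · 5.
(Z/31Z)^× is cyclic (|G| = 30); a cyclic group of order m has exactly φ(d) elements of each order d | m, and none otherwise.
15 = 3 · 5 divides 30, and φ(15) = 8.

8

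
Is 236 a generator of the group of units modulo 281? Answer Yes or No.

No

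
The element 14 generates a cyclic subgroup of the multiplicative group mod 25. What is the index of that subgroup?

ord(14) | φ(25) = φ(5^2) = 5·(5−1) = 20 = 2^2 · 5.
Divisors of 20: 1, 2, 4, 5, 10, 20.
Compute 14^d (mod 25) for the divisors d until we hit 1:
14^1 ≡ 14
14^2 ≡ 21
14^4 ≡ 16
14^5 ≡ 24
14^10 ≡ 1
Thus |⟨14⟩| = ord(14) = 10.
The index is φ(25) / ord(14) = 20 / 10 = 2.

2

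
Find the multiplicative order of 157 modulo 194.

96

ord(157) | φ(194) = φ(2)·φ(97) = 1·96 = 96 = 2^5 · 3.
Divisors of 96: 1, 2, 3, 4, 6, 8, 12, 16, 24, 32, 48, 96.
Check 157^d mod 194 for each divisor in increasing order:
157^1 ≡ 157 (mod 194)
157^2 ≡ 11 (mod 194)
157^3 ≡ 175 (mod 194)
157^4 ≡ 121 (mod 194)
157^6 ≡ 167 (mod 194)
157^8 ≡ 91 (mod 194)
157^12 ≡ 147 (mod 194)
157^16 ≡ 133 (mod 194)
157^24 ≡ 75 (mod 194)
157^32 ≡ 35 (mod 194)
157^48 ≡ 193 (mod 194)
157^96 ≡ 1 (mod 194) ✓
Hence ord(157) = 96.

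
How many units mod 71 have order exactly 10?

4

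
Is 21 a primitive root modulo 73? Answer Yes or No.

No

φ(73) = 73 − 1 = 72 = 2^3 · 3^2.
An element g generates (Z/73Z)^× iff g^(72/q) ≢ 1 (mod 73) for each prime q ∈ {2, 3}.
21^36 ≡ 72 (mod 73)  [q = 2: ≢ 1 ✓]
21^24 ≡ 1 (mod 73)  [q = 3: ≡ 1 ✗]
Since 21^24 ≡ 1, the order of 21 divides 24 < 72, so 21 is not a primitive root.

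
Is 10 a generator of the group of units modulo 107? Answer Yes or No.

φ(107) = 107 − 1 = 106 = 2 · 53.
10 is a primitive root mod 107 iff 10^(φ(107)/q) ≢ 1 for every prime q | φ(107), i.e. q ∈ {2, 53}.
10^53 ≡ 1 (mod 107)  [q = 2: ≡ 1 ✗]
10^2 ≡ 100 (mod 107)  [q = 53: ≢ 1 ✓]
Since 10^53 ≡ 1, the order of 10 divides 53 < 106, so 10 is not a primitive root.

No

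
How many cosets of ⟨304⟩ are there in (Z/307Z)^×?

18

The order of 304 must divide φ(307) = 307 − 1 = 306 = 2 · 3^2 · 17.
Divisors of 306: 1, 2, 3, 6, 9, 17, 18, 34, 51, 102, 153, 306.
Compute 304^d (mod 307) for the divisors d until we hit 1:
304^1 ≡ 304 (mod 307)
304^2 ≡ 9 (mod 307)
304^3 ≡ 280 (mod 307)
304^6 ≡ 115 (mod 307)
304^9 ≡ 272 (mod 307)
304^17 ≡ 1 (mod 307) ✓
The order of 304 is 17, so the subgroup it generates has 17 elements.
[(Z/307Z)^× : ⟨304⟩] = 306/17 = 18.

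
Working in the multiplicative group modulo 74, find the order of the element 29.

By Lagrange's theorem, ord_74(29) divides φ(74) = φ(2)·φ(37) = 1·36 = 36 = 2^2 · 3^2.
Divisors of 36: 1, 2, 3, 4, 6, 9, 12, 18, 36.
Check 29^d mod 74 for each divisor in increasing order:
29^1 ≡ 29
29^2 ≡ 27
29^3 ≡ 43
29^4 ≡ 63
29^6 ≡ 73
29^9 ≡ 31
29^12 ≡ 1
So ord_74(29) = 12.

12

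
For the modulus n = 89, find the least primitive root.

3

φ(89) = 89 − 1 = 88 = 2^3 · 11.
Test candidates g = 2, 3, … against the prime factors q ∈ {2, 11} of φ(89): g is a generator iff g^(88/q) ≢ 1 for every such q.
g = 2: 2^44 ≡ 1 — hits 1, so not a primitive root.
g = 3: 3^44 ≡ 88; 3^8 ≡ 64 — none is 1, so 3 is a primitive root.
Hence the least primitive root of 89 is 3.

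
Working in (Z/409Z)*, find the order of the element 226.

24

The order of 226 must divide φ(409) = 409 − 1 = 408 = 2^3 · 3 · 17.
Divisors of 408: 1, 2, 3, 4, 6, 8, 12, 17, 24, 34, 51, 68, 102, 136, 204, 408.
Check 226^d mod 409 for each divisor in increasing order:
226^1 ≡ 226 (mod 409)
226^2 ≡ 360 (mod 409)
226^3 ≡ 378 (mod 409)
226^4 ≡ 356 (mod 409)
226^6 ≡ 143 (mod 409)
226^8 ≡ 355 (mod 409)
226^12 ≡ 408 (mod 409)
226^17 ≡ 117 (mod 409)
226^24 ≡ 1 (mod 409) ✓
Hence ord(226) = 24.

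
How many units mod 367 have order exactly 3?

2

φ(367) = 367 − 1 = 366 = 2 · 3 · 61.
Since (Z/367Z)^× is cyclic of order 366, the number of elements of order d is φ(d) when d | 366 and 0 otherwise.
3 | 366, and φ(3) = 3 − 1 = 2.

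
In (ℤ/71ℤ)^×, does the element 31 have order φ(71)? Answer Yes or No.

Yes

φ(71) = 71 − 1 = 70 = 2 · 5 · 7.
31 is a primitive root mod 71 iff 31^(φ(71)/q) ≢ 1 for every prime q | φ(71), i.e. q ∈ {2, 5, 7}.
31^35 ≡ 70 (mod 71)  [q = 2: ≢ 1 ✓]
31^14 ≡ 54 (mod 71)  [q = 5: ≢ 1 ✓]
31^10 ≡ 20 (mod 71)  [q = 7: ≢ 1 ✓]
Every test exponent gives a nontrivial residue, hence 31 generates the full group.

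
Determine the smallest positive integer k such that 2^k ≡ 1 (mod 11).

10

ord(2) | φ(11) = 11 − 1 = 10 = 2 · 5.
Divisors of 10: 1, 2, 5, 10.
Evaluate successive powers at the divisors of 10:
2^1 ≡ 2 (mod 11)
2^2 ≡ 4 (mod 11)
2^5 ≡ 10 (mod 11)
2^10 ≡ 1 (mod 11) ✓
Hence ord(2) = 10.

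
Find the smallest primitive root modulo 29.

2

φ(29) = 29 − 1 = 28 = 2^2 · 7.
g is a primitive root iff g^(28/q) ≢ 1 (mod 29) for each prime q ∈ {2, 7}.
g = 2: 2^14 ≡ 28; 2^4 ≡ 16 — none is 1, so 2 is a primitive root.
Hence the least primitive root of 29 is 2.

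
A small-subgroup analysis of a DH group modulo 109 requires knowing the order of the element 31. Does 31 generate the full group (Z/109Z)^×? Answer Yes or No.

φ(109) = 109 − 1 = 108 = 2^2 · 3^3.
An element g generates (Z/109Z)^× iff g^(108/q) ≢ 1 (mod 109) for each prime q ∈ {2, 3}.
31^54 ≡ 1 (mod 109)  [q = 2: ≡ 1 ✗]
31^36 ≡ 45 (mod 109)  [q = 3: ≢ 1 ✓]
The check at q = 2 fails, so 31 generates a proper subgroup.

No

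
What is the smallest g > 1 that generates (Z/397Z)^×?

5

φ(397) = 397 − 1 = 396 = 2^2 · 3^2 · 11.
g is a primitive root iff g^(396/q) ≢ 1 (mod 397) for each prime q ∈ {2, 3, 11}.
g = 2: 2^198 ≡ 396; 2^132 ≡ 1 — hits 1, so not a primitive root.
g = 3: 3^198 ≡ 1 — hits 1, so not a primitive root.
g = 4: 4^198 ≡ 1 — hits 1, so not a primitive root.
g = 5: 5^198 ≡ 396; 5^132 ≡ 362; 5^36 ≡ 290 — none is 1, so 5 is a primitive root.
Hence the least primitive root of 397 is 5.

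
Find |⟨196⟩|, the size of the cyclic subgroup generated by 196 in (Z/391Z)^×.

88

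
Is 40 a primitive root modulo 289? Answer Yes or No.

No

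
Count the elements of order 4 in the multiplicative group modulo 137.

2

φ(137) = 137 − 1 = 136 = 2^3 · 17.
Since (Z/137Z)^× is cyclic of order 136, the number of elements of order d is φ(d) when d | 136 and 0 otherwise.
4 = 2^2 divides 136, and φ(4) = 2.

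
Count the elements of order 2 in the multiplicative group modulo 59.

φ(59) = 59 − 1 = 58 = 2 · 29.
In a cyclic group of order 58, there are φ(d) elements of order d for each divisor d of 58, and zero for non-divisors.
2 | 58, and φ(2) = 2 − 1 = 1.

1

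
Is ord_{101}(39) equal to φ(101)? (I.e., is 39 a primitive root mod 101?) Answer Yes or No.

φ(101) = 101 − 1 = 100 = 2^2 · 5^2.
It suffices to check that the order of 39 is not a proper divisor of 100: compute 39^(100/q) for q ∈ {2, 5}.
39^50 ≡ 100 (mod 101)  [q = 2: ≢ 1 ✓]
39^20 ≡ 1 (mod 101)  [q = 5: ≡ 1 ✗]
39^20 ≡ 1 shows ord(39) | 20, strictly less than φ(101); not a primitive root.

No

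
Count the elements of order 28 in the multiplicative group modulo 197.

φ(197) = 197 − 1 = 196 = 2^2 · 7^2.
In a cyclic group of order 196, there are φ(d) elements of order d for each divisor d of 196, and zero for non-divisors.
28 = 2^2 · 7 divides 196, and φ(28) = 12.

12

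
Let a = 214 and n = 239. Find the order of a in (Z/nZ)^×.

238

ord(214) | φ(239) = 239 − 1 = 238 = 2 · 7 · 17.
Divisors of 238: 1, 2, 7, 14, 17, 34, 119, 238.
Test each divisor d:
214^1 ≡ 214 (mod 239)
214^2 ≡ 147 (mod 239)
214^7 ≡ 172 (mod 239)
214^14 ≡ 187 (mod 239)
214^17 ≡ 139 (mod 239)
214^34 ≡ 201 (mod 239)
214^119 ≡ 238 (mod 239)
214^238 ≡ 1 (mod 239) ✓
Therefore the multiplicative order of 214 modulo 239 is 238.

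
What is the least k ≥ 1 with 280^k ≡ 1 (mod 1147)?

18

By Lagrange's theorem, ord_1147(280) divides φ(1147) = φ(31·37) = (31−1)·(37−1) = 30·36 = 1080 = 2^3 · 3^3 · 5.
Divisors of 1080: 1, 2, 3, 4, 5, 6, 8, 9, 10, 12, 15, 18, 20, 24, 27, 30, 36, 40, 45, 54, 60, 72, 90, 108, 120, 135, 180, 216, 270, 360, 540, 1080.
Check 280^d mod 1147 for each divisor in increasing order:
280^1 ≡ 280 (mod 1147)
280^2 ≡ 404 (mod 1147)
280^3 ≡ 714 (mod 1147)
280^4 ≡ 342 (mod 1147)
280^5 ≡ 559 (mod 1147)
280^6 ≡ 528 (mod 1147)
280^8 ≡ 1117 (mod 1147)
280^9 ≡ 776 (mod 1147)
280^10 ≡ 497 (mod 1147)
280^12 ≡ 63 (mod 1147)
280^15 ≡ 249 (mod 1147)
280^18 ≡ 1 (mod 1147) ✓
The smallest such exponent is 18, so the order of 280 is 18.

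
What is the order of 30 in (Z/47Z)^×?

46

The order of 30 must divide φ(47) = 47 − 1 = 46 = 2 · 23.
Divisors of 46: 1, 2, 23, 46.
Evaluate successive powers at the divisors of 46:
30^1 ≡ 30
30^2 ≡ 7
30^23 ≡ 46
30^46 ≡ 1
Therefore the multiplicative order of 30 modulo 47 is 46.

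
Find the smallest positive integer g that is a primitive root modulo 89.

φ(89) = 89 − 1 = 88 = 2^3 · 11.
g is a primitive root iff g^(88/q) ≢ 1 (mod 89) for each prime q ∈ {2, 11}.
g = 2: 2^44 ≡ 1 — hits 1, so not a primitive root.
g = 3: 3^44 ≡ 88; 3^8 ≡ 64 — none is 1, so 3 is a primitive root.
Hence the least primitive root of 89 is 3.

3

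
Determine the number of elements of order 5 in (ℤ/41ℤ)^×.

4

φ(41) = 41 − 1 = 40 = 2^3 · 5.
Since (Z/41Z)^× is cyclic of order 40, the number of elements of order d is φ(d) when d | 40 and 0 otherwise.
5 | 40, and φ(5) = 5 − 1 = 4.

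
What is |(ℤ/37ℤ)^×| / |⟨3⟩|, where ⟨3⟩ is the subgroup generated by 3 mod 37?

Since 3 ∈ (Z/37Z)^×, its order divides φ(37) = 37 − 1 = 36 = 2^2 · 3^2.
Divisors of 36: 1, 2, 3, 4, 6, 9, 12, 18, 36.
Evaluate successive powers at the divisors of 36:
3^1 ≡ 3
3^2 ≡ 9
3^3 ≡ 27
3^4 ≡ 7
3^6 ≡ 26
3^9 ≡ 36
3^12 ≡ 10
3^18 ≡ 1
So ord_37(3) = 18, hence |⟨3⟩| = 18.
The index is φ(37) / ord(3) = 36 / 18 = 2.

2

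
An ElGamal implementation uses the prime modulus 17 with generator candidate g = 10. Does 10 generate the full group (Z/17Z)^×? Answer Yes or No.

Yes

φ(17) = 17 − 1 = 16 = 2^4.
Test 10^(16/q) mod 17 for each prime factor q of 16:
10^8 ≡ 16 (mod 17)  [q = 2: ≢ 1 ✓]
Every test exponent gives a nontrivial residue, hence 10 generates the full group.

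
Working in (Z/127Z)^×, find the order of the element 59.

By Lagrange's theorem, ord_127(59) divides φ(127) = 127 − 1 = 126 = 2 · 3^2 · 7.
Divisors of 126: 1, 2, 3, 6, 7, 9, 14, 18, 21, 42, 63, 126.
Check 59^d mod 127 for each divisor in increasing order:
59^1 ≡ 59
59^2 ≡ 52
59^3 ≡ 20
59^6 ≡ 19
59^7 ≡ 105
59^9 ≡ 126
59^14 ≡ 103
59^18 ≡ 1
The smallest such exponent is 18, so the order of 59 is 18.

18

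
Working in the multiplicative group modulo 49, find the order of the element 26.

The order of 26 must divide φ(49) = φ(7^2) = 7·(7−1) = 42 = 2 · 3 · 7.
Divisors of 42: 1, 2, 3, 6, 7, 14, 21, 42.
Evaluate successive powers at the divisors of 42:
26^1 ≡ 26 (mod 49)
26^2 ≡ 39 (mod 49)
26^3 ≡ 34 (mod 49)
26^6 ≡ 29 (mod 49)
26^7 ≡ 19 (mod 49)
26^14 ≡ 18 (mod 49)
26^21 ≡ 48 (mod 49)
26^42 ≡ 1 (mod 49) ✓
Hence ord(26) = 42.

42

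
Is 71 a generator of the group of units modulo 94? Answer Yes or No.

No

φ(94) = φ(2)·φ(47) = 1·46 = 46 = 2 · 23.
Test 71^(46/q) mod 94 for each prime factor q of 46:
71^23 ≡ 1 (mod 94)  [q = 2: ≡ 1 ✗]
71^2 ≡ 59 (mod 94)  [q = 23: ≢ 1 ✓]
71^23 ≡ 1 shows ord(71) | 23, strictly less than φ(94); not a primitive root.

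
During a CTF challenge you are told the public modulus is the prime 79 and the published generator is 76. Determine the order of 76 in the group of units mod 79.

39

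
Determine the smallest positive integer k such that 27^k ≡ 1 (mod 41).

8

By Lagrange's theorem, ord_41(27) divides φ(41) = 41 − 1 = 40 = 2^3 · 5.
Divisors of 40: 1, 2, 4, 5, 8, 10, 20, 40.
Check 27^d mod 41 for each divisor in increasing order:
27^1 ≡ 27 (mod 41)
27^2 ≡ 32 (mod 41)
27^4 ≡ 40 (mod 41)
27^5 ≡ 14 (mod 41)
27^8 ≡ 1 (mod 41) ✓
So ord_41(27) = 8.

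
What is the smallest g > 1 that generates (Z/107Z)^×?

2

φ(107) = 107 − 1 = 106 = 2 · 53.
Test candidates g = 2, 3, … against the prime factors q ∈ {2, 53} of φ(107): g is a generator iff g^(106/q) ≢ 1 for every such q.
g = 2: 2^53 ≡ 106; 2^2 ≡ 4 — none is 1, so 2 is a primitive root.
Hence the least primitive root of 107 is 2.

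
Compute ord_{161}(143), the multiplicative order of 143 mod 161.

66

Since 143 ∈ (Z/161Z)^×, its order divides φ(161) = φ(7·23) = (7−1)·(23−1) = 6·22 = 132 = 2^2 · 3 · 11.
Divisors of 132: 1, 2, 3, 4, 6, 11, 12, 22, 33, 44, 66, 132.
Test each divisor d:
143^1 ≡ 143 (mod 161)
143^2 ≡ 2 (mod 161)
143^3 ≡ 125 (mod 161)
143^4 ≡ 4 (mod 161)
143^6 ≡ 8 (mod 161)
143^11 ≡ 68 (mod 161)
143^12 ≡ 64 (mod 161)
143^22 ≡ 116 (mod 161)
143^33 ≡ 160 (mod 161)
143^44 ≡ 93 (mod 161)
143^66 ≡ 1 (mod 161) ✓
The smallest such exponent is 66, so the order of 143 is 66.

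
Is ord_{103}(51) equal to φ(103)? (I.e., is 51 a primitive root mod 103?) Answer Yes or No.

Yes

φ(103) = 103 − 1 = 102 = 2 · 3 · 17.
An element g generates (Z/103Z)^× iff g^(102/q) ≢ 1 (mod 103) for each prime q ∈ {2, 3, 17}.
51^51 ≡ 102 (mod 103)  [q = 2: ≢ 1 ✓]
51^34 ≡ 56 (mod 103)  [q = 3: ≢ 1 ✓]
51^6 ≡ 66 (mod 103)  [q = 17: ≢ 1 ✓]
None equal 1, so ord_103(51) = 102: 51 is a primitive root.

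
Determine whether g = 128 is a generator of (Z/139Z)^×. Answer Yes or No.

Yes

φ(139) = 139 − 1 = 138 = 2 · 3 · 23.
It suffices to check that the order of 128 is not a proper divisor of 138: compute 128^(138/q) for q ∈ {2, 3, 23}.
128^69 ≡ 138 (mod 139)  [q = 2: ≢ 1 ✓]
128^46 ≡ 96 (mod 139)  [q = 3: ≢ 1 ✓]
128^6 ≡ 6 (mod 139)  [q = 23: ≢ 1 ✓]
Every test exponent gives a nontrivial residue, hence 128 generates the full group.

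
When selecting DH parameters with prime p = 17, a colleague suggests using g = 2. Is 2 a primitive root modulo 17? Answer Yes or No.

No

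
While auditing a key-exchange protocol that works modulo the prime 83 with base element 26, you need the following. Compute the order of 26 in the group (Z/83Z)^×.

41

By Lagrange's theorem, ord_83(26) divides φ(83) = 83 − 1 = 82 = 2 · 41.
Divisors of 82: 1, 2, 41, 82.
Evaluate successive powers at the divisors of 82:
26^1 ≡ 26 (mod 83)
26^2 ≡ 12 (mod 83)
26^41 ≡ 1 (mod 83) ✓
Hence ord(26) = 41.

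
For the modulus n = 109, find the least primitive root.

6

φ(109) = 109 − 1 = 108 = 2^2 · 3^3.
Test candidates g = 2, 3, … against the prime factors q ∈ {2, 3} of φ(109): g is a generator iff g^(108/q) ≢ 1 for every such q.
g = 2: 2^54 ≡ 108; 2^36 ≡ 1 — hits 1, so not a primitive root.
g = 3: 3^54 ≡ 1 — hits 1, so not a primitive root.
g = 4: 4^54 ≡ 1 — hits 1, so not a primitive root.
g = 5: 5^54 ≡ 1 — hits 1, so not a primitive root.
g = 6: 6^54 ≡ 108; 6^36 ≡ 63 — none is 1, so 6 is a primitive root.
So 6 is the smallest generator of (Z/109Z)^×.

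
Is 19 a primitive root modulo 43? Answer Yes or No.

Yes

φ(43) = 43 − 1 = 42 = 2 · 3 · 7.
19 is a primitive root mod 43 iff 19^(φ(43)/q) ≢ 1 for every prime q | φ(43), i.e. q ∈ {2, 3, 7}.
19^21 ≡ 42 (mod 43)  [q = 2: ≢ 1 ✓]
19^14 ≡ 36 (mod 43)  [q = 3: ≢ 1 ✓]
19^6 ≡ 11 (mod 43)  [q = 7: ≢ 1 ✓]
None equal 1, so ord_43(19) = 42: 19 is a primitive root.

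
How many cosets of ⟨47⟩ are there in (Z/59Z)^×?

By Lagrange's theorem, ord_59(47) divides φ(59) = 59 − 1 = 58 = 2 · 29.
Divisors of 58: 1, 2, 29, 58.
Compute 47^d (mod 59) for the divisors d until we hit 1:
47^1 ≡ 47
47^2 ≡ 26
47^29 ≡ 58
47^58 ≡ 1
So ord_59(47) = 58, hence |⟨47⟩| = 58.
Index = |(Z/59Z)^×| / |⟨47⟩| = 58 / 58 = 1.

1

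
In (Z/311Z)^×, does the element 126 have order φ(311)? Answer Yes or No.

φ(311) = 311 − 1 = 310 = 2 · 5 · 31.
126 is a primitive root mod 311 iff 126^(φ(311)/q) ≢ 1 for every prime q | φ(311), i.e. q ∈ {2, 5, 31}.
126^155 ≡ 1 (mod 311)  [q = 2: ≡ 1 ✗]
126^62 ≡ 1 (mod 311)  [q = 5: ≡ 1 ✗]
126^10 ≡ 224 (mod 311)  [q = 31: ≢ 1 ✓]
The check at q = 2 fails, so 126 generates a proper subgroup.

No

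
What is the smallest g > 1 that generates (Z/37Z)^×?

2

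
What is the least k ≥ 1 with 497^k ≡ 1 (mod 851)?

198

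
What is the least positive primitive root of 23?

φ(23) = 23 − 1 = 22 = 2 · 11.
g is a primitive root iff g^(22/q) ≢ 1 (mod 23) for each prime q ∈ {2, 11}.
g = 2: 2^11 ≡ 1 — hits 1, so not a primitive root.
g = 3: 3^11 ≡ 1 — hits 1, so not a primitive root.
g = 4: 4^11 ≡ 1 — hits 1, so not a primitive root.
g = 5: 5^11 ≡ 22; 5^2 ≡ 2 — none is 1, so 5 is a primitive root.
The smallest primitive root modulo 23 is 5.

5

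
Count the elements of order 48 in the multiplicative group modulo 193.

φ(193) = 193 − 1 = 192 = 2^6 · 3.
(Z/193Z)^× is cyclic (|G| = 192); a cyclic group of order m has exactly φ(d) elements of each order d | m, and none otherwise.
48 = 2^4 · 3 divides 192, and φ(48) = 16.

16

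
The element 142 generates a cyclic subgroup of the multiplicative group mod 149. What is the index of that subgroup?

4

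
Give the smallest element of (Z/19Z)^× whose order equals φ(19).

2

φ(19) = 19 − 1 = 18 = 2 · 3^2.
g is a primitive root iff g^(18/q) ≢ 1 (mod 19) for each prime q ∈ {2, 3}.
g = 2: 2^9 ≡ 18; 2^6 ≡ 7 — none is 1, so 2 is a primitive root.
So 2 is the smallest generator of (Z/19Z)^×.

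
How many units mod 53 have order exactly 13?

φ(53) = 53 − 1 = 52 = 2^2 · 13.
In a cyclic group of order 52, there are φ(d) elements of order d for each divisor d of 52, and zero for non-divisors.
13 | 52, and φ(13) = 13 − 1 = 12.

12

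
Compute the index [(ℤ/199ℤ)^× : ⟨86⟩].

2

ord(86) | φ(199) = 199 − 1 = 198 = 2 · 3^2 · 11.
Divisors of 198: 1, 2, 3, 6, 9, 11, 18, 22, 33, 66, 99, 198.
Check 86^d mod 199 for each divisor in increasing order:
86^1 ≡ 86 (mod 199)
86^2 ≡ 33 (mod 199)
86^3 ≡ 52 (mod 199)
86^6 ≡ 117 (mod 199)
86^9 ≡ 114 (mod 199)
86^11 ≡ 180 (mod 199)
86^18 ≡ 61 (mod 199)
86^22 ≡ 162 (mod 199)
86^33 ≡ 106 (mod 199)
86^66 ≡ 92 (mod 199)
86^99 ≡ 1 (mod 199) ✓
The order of 86 is 99, so the subgroup it generates has 99 elements.
Index = |(Z/199Z)^×| / |⟨86⟩| = 198 / 99 = 2.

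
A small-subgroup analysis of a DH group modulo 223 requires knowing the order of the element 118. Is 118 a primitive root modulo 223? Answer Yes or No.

No

φ(223) = 223 − 1 = 222 = 2 · 3 · 37.
An element g generates (Z/223Z)^× iff g^(222/q) ≢ 1 (mod 223) for each prime q ∈ {2, 3, 37}.
118^111 ≡ 222 (mod 223)  [q = 2: ≢ 1 ✓]
118^74 ≡ 1 (mod 223)  [q = 3: ≡ 1 ✗]
118^6 ≡ 132 (mod 223)  [q = 37: ≢ 1 ✓]
Since 118^74 ≡ 1, the order of 118 divides 74 < 222, so 118 is not a primitive root.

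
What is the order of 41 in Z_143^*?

Since 41 ∈ (Z/143Z)^×, its order divides φ(143) = φ(11·13) = (11−1)·(13−1) = 10·12 = 120 = 2^3 · 3 · 5.
Divisors of 120: 1, 2, 3, 4, 5, 6, 8, 10, 12, 15, 20, 24, 30, 40, 60, 120.
Test each divisor d:
41^1 ≡ 41 (mod 143)
41^2 ≡ 108 (mod 143)
41^3 ≡ 138 (mod 143)
41^4 ≡ 81 (mod 143)
41^5 ≡ 32 (mod 143)
41^6 ≡ 25 (mod 143)
41^8 ≡ 126 (mod 143)
41^10 ≡ 23 (mod 143)
41^12 ≡ 53 (mod 143)
41^15 ≡ 21 (mod 143)
41^20 ≡ 100 (mod 143)
41^24 ≡ 92 (mod 143)
41^30 ≡ 12 (mod 143)
41^40 ≡ 133 (mod 143)
41^60 ≡ 1 (mod 143) ✓
So ord_143(41) = 60.

60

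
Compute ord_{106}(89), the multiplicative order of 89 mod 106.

13

Since 89 ∈ (Z/106Z)^×, its order divides φ(106) = φ(2)·φ(53) = 1·52 = 52 = 2^2 · 13.
Divisors of 52: 1, 2, 4, 13, 26, 52.
Test each divisor d:
89^1 ≡ 89 (mod 106)
89^2 ≡ 77 (mod 106)
89^4 ≡ 99 (mod 106)
89^13 ≡ 1 (mod 106) ✓
The smallest such exponent is 13, so the order of 89 is 13.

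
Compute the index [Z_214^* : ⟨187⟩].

ord(187) | φ(214) = φ(2)·φ(107) = 1·106 = 106 = 2 · 53.
Divisors of 106: 1, 2, 53, 106.
Compute 187^d (mod 214) for the divisors d until we hit 1:
187^1 ≡ 187 (mod 214)
187^2 ≡ 87 (mod 214)
187^53 ≡ 213 (mod 214)
187^106 ≡ 1 (mod 214) ✓
So ord_214(187) = 106, hence |⟨187⟩| = 106.
Index = |(Z/214Z)^×| / |⟨187⟩| = 106 / 106 = 1.

1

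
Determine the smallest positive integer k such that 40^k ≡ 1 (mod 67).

11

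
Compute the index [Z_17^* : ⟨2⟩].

2

By Lagrange's theorem, ord_17(2) divides φ(17) = 17 − 1 = 16 = 2^4.
Divisors of 16: 1, 2, 4, 8, 16.
Check 2^d mod 17 for each divisor in increasing order:
2^1 ≡ 2
2^2 ≡ 4
2^4 ≡ 16
2^8 ≡ 1
The order of 2 is 8, so the subgroup it generates has 8 elements.
The index is φ(17) / ord(2) = 16 / 8 = 2.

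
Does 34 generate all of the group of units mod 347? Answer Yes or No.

No

φ(347) = 347 − 1 = 346 = 2 · 173.
34 is a primitive root mod 347 iff 34^(φ(347)/q) ≢ 1 for every prime q | φ(347), i.e. q ∈ {2, 173}.
34^173 ≡ 1 (mod 347)  [q = 2: ≡ 1 ✗]
34^2 ≡ 115 (mod 347)  [q = 173: ≢ 1 ✓]
The check at q = 2 fails, so 34 generates a proper subgroup.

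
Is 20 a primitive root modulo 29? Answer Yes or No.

φ(29) = 29 − 1 = 28 = 2^2 · 7.
Test 20^(28/q) mod 29 for each prime factor q of 28:
20^14 ≡ 1 (mod 29)  [q = 2: ≡ 1 ✗]
20^4 ≡ 7 (mod 29)  [q = 7: ≢ 1 ✓]
20^14 ≡ 1 shows ord(20) | 14, strictly less than φ(29); not a primitive root.

No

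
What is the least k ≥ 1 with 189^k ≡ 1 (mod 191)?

The order of 189 must divide φ(191) = 191 − 1 = 190 = 2 · 5 · 19.
Divisors of 190: 1, 2, 5, 10, 19, 38, 95, 190.
Evaluate successive powers at the divisors of 190:
189^1 ≡ 189
189^2 ≡ 4
189^5 ≡ 159
189^10 ≡ 69
189^19 ≡ 7
189^38 ≡ 49
189^95 ≡ 190
189^190 ≡ 1
The smallest such exponent is 190, so the order of 189 is 190.

190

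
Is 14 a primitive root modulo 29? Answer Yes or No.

φ(29) = 29 − 1 = 28 = 2^2 · 7.
Test 14^(28/q) mod 29 for each prime factor q of 28:
14^14 ≡ 28 (mod 29)  [q = 2: ≢ 1 ✓]
14^4 ≡ 20 (mod 29)  [q = 7: ≢ 1 ✓]
All checks pass, so 14 has order 28 and is a primitive root modulo 29.

Yes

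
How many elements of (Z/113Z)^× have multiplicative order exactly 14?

6

φ(113) = 113 − 1 = 112 = 2^4 · 7.
In a cyclic group of order 112, there are φ(d) elements of order d for each divisor d of 112, and zero for non-divisors.
14 = 2 · 7 divides 112, and φ(14) = 6.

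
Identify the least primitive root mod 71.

7

φ(71) = 71 − 1 = 70 = 2 · 5 · 7.
g is a primitive root iff g^(70/q) ≢ 1 (mod 71) for each prime q ∈ {2, 5, 7}.
g = 2: 2^35 ≡ 1 — hits 1, so not a primitive root.
g = 3: 3^35 ≡ 1 — hits 1, so not a primitive root.
g = 4: 4^35 ≡ 1 — hits 1, so not a primitive root.
g = 5: 5^35 ≡ 1 — hits 1, so not a primitive root.
g = 6: 6^35 ≡ 1 — hits 1, so not a primitive root.
g = 7: 7^35 ≡ 70; 7^14 ≡ 54; 7^10 ≡ 45 — none is 1, so 7 is a primitive root.
Hence the least primitive root of 71 is 7.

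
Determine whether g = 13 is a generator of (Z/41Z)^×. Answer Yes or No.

φ(41) = 41 − 1 = 40 = 2^3 · 5.
Test 13^(40/q) mod 41 for each prime factor q of 40:
13^20 ≡ 40 (mod 41)  [q = 2: ≢ 1 ✓]
13^8 ≡ 10 (mod 41)  [q = 5: ≢ 1 ✓]
None equal 1, so ord_41(13) = 40: 13 is a primitive root.

Yes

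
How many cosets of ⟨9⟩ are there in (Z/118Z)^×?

2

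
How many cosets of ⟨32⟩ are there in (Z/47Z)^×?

2

The order of 32 must divide φ(47) = 47 − 1 = 46 = 2 · 23.
Divisors of 46: 1, 2, 23, 46.
Test each divisor d:
32^1 ≡ 32 (mod 47)
32^2 ≡ 37 (mod 47)
32^23 ≡ 1 (mod 47) ✓
The order of 32 is 23, so the subgroup it generates has 23 elements.
[(Z/47Z)^× : ⟨32⟩] = 46/23 = 2.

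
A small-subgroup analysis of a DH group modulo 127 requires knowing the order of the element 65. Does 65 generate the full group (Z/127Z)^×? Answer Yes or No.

Yes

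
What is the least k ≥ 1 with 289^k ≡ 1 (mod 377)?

6

ord(289) | φ(377) = φ(13·29) = (13−1)·(29−1) = 12·28 = 336 = 2^4 · 3 · 7.
Divisors of 336: 1, 2, 3, 4, 6, 7, 8, 12, 14, 16, 21, 24, 28, 42, 48, 56, 84, 112, 168, 336.
Evaluate successive powers at the divisors of 336:
289^1 ≡ 289 (mod 377)
289^2 ≡ 204 (mod 377)
289^3 ≡ 144 (mod 377)
289^4 ≡ 146 (mod 377)
289^6 ≡ 1 (mod 377) ✓
Therefore the multiplicative order of 289 modulo 377 is 6.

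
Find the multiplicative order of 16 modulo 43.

7

ord(16) | φ(43) = 43 − 1 = 42 = 2 · 3 · 7.
Divisors of 42: 1, 2, 3, 6, 7, 14, 21, 42.
Test each divisor d:
16^1 ≡ 16
16^2 ≡ 41
16^3 ≡ 11
16^6 ≡ 35
16^7 ≡ 1
Hence ord(16) = 7.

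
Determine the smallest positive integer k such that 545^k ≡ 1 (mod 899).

105

ord(545) | φ(899) = φ(29·31) = (29−1)·(31−1) = 28·30 = 840 = 2^3 · 3 · 5 · 7.
Divisors of 840: 1, 2, 3, 4, 5, 6, 7, 8, 10, 12, 14, 15, 20, 21, 24, 28, 30, 35, 40, 42, 56, 60, 70, 84, 105, 120, 140, 168, 210, 280, 420, 840.
Compute 545^d (mod 899) for the divisors d until we hit 1:
545^1 ≡ 545 (mod 899)
545^2 ≡ 355 (mod 899)
545^3 ≡ 190 (mod 899)
545^4 ≡ 165 (mod 899)
545^5 ≡ 25 (mod 899)
545^6 ≡ 140 (mod 899)
545^7 ≡ 784 (mod 899)
545^8 ≡ 255 (mod 899)
545^10 ≡ 625 (mod 899)
545^12 ≡ 721 (mod 899)
545^14 ≡ 639 (mod 899)
545^15 ≡ 342 (mod 899)
545^20 ≡ 459 (mod 899)
545^21 ≡ 233 (mod 899)
545^24 ≡ 219 (mod 899)
545^28 ≡ 175 (mod 899)
545^30 ≡ 94 (mod 899)
545^35 ≡ 552 (mod 899)
545^40 ≡ 315 (mod 899)
545^42 ≡ 349 (mod 899)
545^56 ≡ 59 (mod 899)
545^60 ≡ 745 (mod 899)
545^70 ≡ 842 (mod 899)
545^84 ≡ 436 (mod 899)
545^105 ≡ 1 (mod 899) ✓
Hence ord(545) = 105.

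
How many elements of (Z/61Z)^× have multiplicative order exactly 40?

φ(61) = 61 − 1 = 60 = 2^2 · 3 · 5.
In a cyclic group of order 60, there are φ(d) elements of order d for each divisor d of 60, and zero for non-divisors.
Since 40 ∤ 60, the count is 0.

0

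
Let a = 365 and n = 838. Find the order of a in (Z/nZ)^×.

209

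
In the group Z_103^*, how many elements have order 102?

32

φ(103) = 103 − 1 = 102 = 2 · 3 · 17.
(Z/103Z)^× is cyclic (|G| = 102); a cyclic group of order m has exactly φ(d) elements of each order d | m, and none otherwise.
102 = 2 · 3 · 17 divides 102, and φ(102) = 32.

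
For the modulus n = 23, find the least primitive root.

5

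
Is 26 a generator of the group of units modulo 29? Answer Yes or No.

Yes

φ(29) = 29 − 1 = 28 = 2^2 · 7.
It suffices to check that the order of 26 is not a proper divisor of 28: compute 26^(28/q) for q ∈ {2, 7}.
26^14 ≡ 28 (mod 29)  [q = 2: ≢ 1 ✓]
26^4 ≡ 23 (mod 29)  [q = 7: ≢ 1 ✓]
All checks pass, so 26 has order 28 and is a primitive root modulo 29.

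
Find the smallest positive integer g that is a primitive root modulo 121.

φ(121) = φ(11^2) = 11·(11−1) = 110 = 2 · 5 · 11.
Test candidates g = 2, 3, … against the prime factors q ∈ {2, 5, 11} of φ(121): g is a generator iff g^(110/q) ≢ 1 for every such q.
g = 2: 2^55 ≡ 120; 2^22 ≡ 81; 2^10 ≡ 56 — none is 1, so 2 is a primitive root.
So 2 is the smallest generator of (Z/121Z)^×.

2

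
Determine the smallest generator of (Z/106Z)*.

3

φ(106) = φ(2)·φ(53) = 1·52 = 52 = 2^2 · 13.
Test candidates g = 2, 3, … against the prime factors q ∈ {2, 13} of φ(106): g is a generator iff g^(52/q) ≢ 1 for every such q.
g = 2: gcd(2, 106) = 2 > 1, not a unit — skip.
g = 3: 3^26 ≡ 105; 3^4 ≡ 81 — none is 1, so 3 is a primitive root.
The smallest primitive root modulo 106 is 3.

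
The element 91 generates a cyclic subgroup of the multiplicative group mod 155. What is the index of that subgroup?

12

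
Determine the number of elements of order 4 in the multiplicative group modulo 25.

φ(25) = φ(5^2) = 5·(5−1) = 20 = 2^2 · 5.
Since (Z/25Z)^× is cyclic of order 20, the number of elements of order d is φ(d) when d | 20 and 0 otherwise.
4 = 2^2 divides 20, and φ(4) = 2.

2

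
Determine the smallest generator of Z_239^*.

7

φ(239) = 239 − 1 = 238 = 2 · 7 · 17.
Test candidates g = 2, 3, … against the prime factors q ∈ {2, 7, 17} of φ(239): g is a generator iff g^(238/q) ≢ 1 for every such q.
g = 2: 2^119 ≡ 1 — hits 1, so not a primitive root.
g = 3: 3^119 ≡ 1 — hits 1, so not a primitive root.
g = 4: 4^119 ≡ 1 — hits 1, so not a primitive root.
g = 5: 5^119 ≡ 1 — hits 1, so not a primitive root.
g = 6: 6^119 ≡ 1 — hits 1, so not a primitive root.
g = 7: 7^119 ≡ 238; 7^34 ≡ 24; 7^14 ≡ 211 — none is 1, so 7 is a primitive root.
The smallest primitive root modulo 239 is 7.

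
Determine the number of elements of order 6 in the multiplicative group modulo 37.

φ(37) = 37 − 1 = 36 = 2^2 · 3^2.
In a cyclic group of order 36, there are φ(d) elements of order d for each divisor d of 36, and zero for non-divisors.
6 = 2 · 3 divides 36, and φ(6) = 2.

2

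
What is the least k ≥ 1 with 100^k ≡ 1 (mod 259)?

By Lagrange's theorem, ord_259(100) divides φ(259) = φ(7·37) = (7−1)·(37−1) = 6·36 = 216 = 2^3 · 3^3.
Divisors of 216: 1, 2, 3, 4, 6, 8, 9, 12, 18, 24, 27, 36, 54, 72, 108, 216.
Test each divisor d:
100^1 ≡ 100 (mod 259)
100^2 ≡ 158 (mod 259)
100^3 ≡ 1 (mod 259) ✓
Hence ord(100) = 3.

3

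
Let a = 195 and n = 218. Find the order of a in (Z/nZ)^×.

36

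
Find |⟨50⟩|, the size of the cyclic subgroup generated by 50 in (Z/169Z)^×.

156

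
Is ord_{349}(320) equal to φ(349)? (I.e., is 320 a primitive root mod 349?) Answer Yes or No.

No

φ(349) = 349 − 1 = 348 = 2^2 · 3 · 29.
It suffices to check that the order of 320 is not a proper divisor of 348: compute 320^(348/q) for q ∈ {2, 3, 29}.
320^174 ≡ 1 (mod 349)  [q = 2: ≡ 1 ✗]
320^116 ≡ 122 (mod 349)  [q = 3: ≢ 1 ✓]
320^12 ≡ 257 (mod 349)  [q = 29: ≢ 1 ✓]
320^174 ≡ 1 shows ord(320) | 174, strictly less than φ(349); not a primitive root.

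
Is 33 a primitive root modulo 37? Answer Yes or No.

φ(37) = 37 − 1 = 36 = 2^2 · 3^2.
It suffices to check that the order of 33 is not a proper divisor of 36: compute 33^(36/q) for q ∈ {2, 3}.
33^18 ≡ 1 (mod 37)  [q = 2: ≡ 1 ✗]
33^12 ≡ 10 (mod 37)  [q = 3: ≢ 1 ✓]
The check at q = 2 fails, so 33 generates a proper subgroup.

No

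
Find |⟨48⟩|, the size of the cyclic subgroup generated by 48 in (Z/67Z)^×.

By Lagrange's theorem, ord_67(48) divides φ(67) = 67 − 1 = 66 = 2 · 3 · 11.
Divisors of 66: 1, 2, 3, 6, 11, 22, 33, 66.
Test each divisor d:
48^1 ≡ 48 (mod 67)
48^2 ≡ 26 (mod 67)
48^3 ≡ 42 (mod 67)
48^6 ≡ 22 (mod 67)
48^11 ≡ 38 (mod 67)
48^22 ≡ 37 (mod 67)
48^33 ≡ 66 (mod 67)
48^66 ≡ 1 (mod 67) ✓
So ord_67(48) = 66.

66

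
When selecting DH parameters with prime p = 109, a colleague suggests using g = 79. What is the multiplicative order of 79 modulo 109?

108

By Lagrange's theorem, ord_109(79) divides φ(109) = 109 − 1 = 108 = 2^2 · 3^3.
Divisors of 108: 1, 2, 3, 4, 6, 9, 12, 18, 27, 36, 54, 108.
Check 79^d mod 109 for each divisor in increasing order:
79^1 ≡ 79 (mod 109)
79^2 ≡ 28 (mod 109)
79^3 ≡ 32 (mod 109)
79^4 ≡ 21 (mod 109)
79^6 ≡ 43 (mod 109)
79^9 ≡ 68 (mod 109)
79^12 ≡ 105 (mod 109)
79^18 ≡ 46 (mod 109)
79^27 ≡ 76 (mod 109)
79^36 ≡ 45 (mod 109)
79^54 ≡ 108 (mod 109)
79^108 ≡ 1 (mod 109) ✓
Therefore the multiplicative order of 79 modulo 109 is 108.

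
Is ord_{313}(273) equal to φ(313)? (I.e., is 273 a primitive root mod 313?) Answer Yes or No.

φ(313) = 313 − 1 = 312 = 2^3 · 3 · 13.
Test 273^(312/q) mod 313 for each prime factor q of 312:
273^156 ≡ 312 (mod 313)  [q = 2: ≢ 1 ✓]
273^104 ≡ 1 (mod 313)  [q = 3: ≡ 1 ✗]
273^24 ≡ 44 (mod 313)  [q = 13: ≢ 1 ✓]
273^104 ≡ 1 shows ord(273) | 104, strictly less than φ(313); not a primitive root.

No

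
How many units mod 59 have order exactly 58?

28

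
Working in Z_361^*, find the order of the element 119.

The order of 119 must divide φ(361) = φ(19^2) = 19·(19−1) = 342 = 2 · 3^2 · 19.
Divisors of 342: 1, 2, 3, 6, 9, 18, 19, 38, 57, 114, 171, 342.
Compute 119^d (mod 361) for the divisors d until we hit 1:
119^1 ≡ 119
119^2 ≡ 82
119^3 ≡ 11
119^6 ≡ 121
119^9 ≡ 248
119^18 ≡ 134
119^19 ≡ 62
119^38 ≡ 234
119^57 ≡ 68
119^114 ≡ 292
119^171 ≡ 1
So ord_361(119) = 171.

171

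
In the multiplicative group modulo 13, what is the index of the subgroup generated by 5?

3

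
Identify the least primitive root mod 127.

φ(127) = 127 − 1 = 126 = 2 · 3^2 · 7.
Test candidates g = 2, 3, … against the prime factors q ∈ {2, 3, 7} of φ(127): g is a generator iff g^(126/q) ≢ 1 for every such q.
g = 2: 2^63 ≡ 1 — hits 1, so not a primitive root.
g = 3: 3^63 ≡ 126; 3^42 ≡ 107; 3^18 ≡ 4 — none is 1, so 3 is a primitive root.
Hence the least primitive root of 127 is 3.

3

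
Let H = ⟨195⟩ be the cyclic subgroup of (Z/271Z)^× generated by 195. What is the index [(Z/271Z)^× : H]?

Since 195 ∈ (Z/271Z)^×, its order divides φ(271) = 271 − 1 = 270 = 2 · 3^3 · 5.
Divisors of 270: 1, 2, 3, 5, 6, 9, 10, 15, 18, 27, 30, 45, 54, 90, 135, 270.
Check 195^d mod 271 for each divisor in increasing order:
195^1 ≡ 195
195^2 ≡ 85
195^3 ≡ 44
195^5 ≡ 217
195^6 ≡ 39
195^9 ≡ 90
195^10 ≡ 206
195^15 ≡ 258
195^18 ≡ 241
195^27 ≡ 10
195^30 ≡ 169
195^45 ≡ 242
195^54 ≡ 100
195^90 ≡ 28
195^135 ≡ 1
So ord_271(195) = 135, hence |⟨195⟩| = 135.
The index is φ(271) / ord(195) = 270 / 135 = 2.

2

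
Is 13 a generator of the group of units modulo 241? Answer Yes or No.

Yes

φ(241) = 241 − 1 = 240 = 2^4 · 3 · 5.
It suffices to check that the order of 13 is not a proper divisor of 240: compute 13^(240/q) for q ∈ {2, 3, 5}.
13^120 ≡ 240 (mod 241)  [q = 2: ≢ 1 ✓]
13^80 ≡ 225 (mod 241)  [q = 3: ≢ 1 ✓]
13^48 ≡ 87 (mod 241)  [q = 5: ≢ 1 ✓]
Every test exponent gives a nontrivial residue, hence 13 generates the full group.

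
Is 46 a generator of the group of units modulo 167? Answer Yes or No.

φ(167) = 167 − 1 = 166 = 2 · 83.
46 is a primitive root mod 167 iff 46^(φ(167)/q) ≢ 1 for every prime q | φ(167), i.e. q ∈ {2, 83}.
46^83 ≡ 166 (mod 167)  [q = 2: ≢ 1 ✓]
46^2 ≡ 112 (mod 167)  [q = 83: ≢ 1 ✓]
All checks pass, so 46 has order 166 and is a primitive root modulo 167.

Yes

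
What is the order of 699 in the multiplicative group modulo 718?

179

ord(699) | φ(718) = φ(2)·φ(359) = 1·358 = 358 = 2 · 179.
Divisors of 358: 1, 2, 179, 358.
Evaluate successive powers at the divisors of 358:
699^1 ≡ 699 (mod 718)
699^2 ≡ 361 (mod 718)
699^179 ≡ 1 (mod 718) ✓
So ord_718(699) = 179.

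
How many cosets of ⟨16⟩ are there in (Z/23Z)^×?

2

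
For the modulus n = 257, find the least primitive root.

φ(257) = 257 − 1 = 256 = 2^8.
Test candidates g = 2, 3, … against the prime factors q ∈ {2} of φ(257): g is a generator iff g^(256/q) ≢ 1 for every such q.
g = 2: 2^128 ≡ 1 — hits 1, so not a primitive root.
g = 3: 3^128 ≡ 256 — none is 1, so 3 is a primitive root.
The smallest primitive root modulo 257 is 3.

3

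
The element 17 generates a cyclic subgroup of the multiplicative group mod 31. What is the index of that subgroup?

1

ord(17) | φ(31) = 31 − 1 = 30 = 2 · 3 · 5.
Divisors of 30: 1, 2, 3, 5, 6, 10, 15, 30.
Evaluate successive powers at the divisors of 30:
17^1 ≡ 17 (mod 31)
17^2 ≡ 10 (mod 31)
17^3 ≡ 15 (mod 31)
17^5 ≡ 26 (mod 31)
17^6 ≡ 8 (mod 31)
17^10 ≡ 25 (mod 31)
17^15 ≡ 30 (mod 31)
17^30 ≡ 1 (mod 31) ✓
So ord_31(17) = 30, hence |⟨17⟩| = 30.
Index = |(Z/31Z)^×| / |⟨17⟩| = 30 / 30 = 1.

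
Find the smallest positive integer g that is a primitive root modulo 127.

φ(127) = 127 − 1 = 126 = 2 · 3^2 · 7.
g is a primitive root iff g^(126/q) ≢ 1 (mod 127) for each prime q ∈ {2, 3, 7}.
g = 2: 2^63 ≡ 1 — hits 1, so not a primitive root.
g = 3: 3^63 ≡ 126; 3^42 ≡ 107; 3^18 ≡ 4 — none is 1, so 3 is a primitive root.
So 3 is the smallest generator of (Z/127Z)^×.

3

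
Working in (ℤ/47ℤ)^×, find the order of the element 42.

23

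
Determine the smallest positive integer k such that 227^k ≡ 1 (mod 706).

By Lagrange's theorem, ord_706(227) divides φ(706) = φ(2)·φ(353) = 1·352 = 352 = 2^5 · 11.
Divisors of 352: 1, 2, 4, 8, 11, 16, 22, 32, 44, 88, 176, 352.
Evaluate successive powers at the divisors of 352:
227^1 ≡ 227
227^2 ≡ 697
227^4 ≡ 81
227^8 ≡ 207
227^11 ≡ 699
227^16 ≡ 489
227^22 ≡ 49
227^32 ≡ 493
227^44 ≡ 283
227^88 ≡ 311
227^176 ≡ 705
227^352 ≡ 1
Therefore the multiplicative order of 227 modulo 706 is 352.

352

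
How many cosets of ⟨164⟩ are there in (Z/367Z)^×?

6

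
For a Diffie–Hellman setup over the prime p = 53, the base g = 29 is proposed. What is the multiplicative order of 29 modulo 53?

26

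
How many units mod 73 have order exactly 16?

0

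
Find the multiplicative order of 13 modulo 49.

By Lagrange's theorem, ord_49(13) divides φ(49) = φ(7^2) = 7·(7−1) = 42 = 2 · 3 · 7.
Divisors of 42: 1, 2, 3, 6, 7, 14, 21, 42.
Check 13^d mod 49 for each divisor in increasing order:
13^1 ≡ 13 (mod 49)
13^2 ≡ 22 (mod 49)
13^3 ≡ 41 (mod 49)
13^6 ≡ 15 (mod 49)
13^7 ≡ 48 (mod 49)
13^14 ≡ 1 (mod 49) ✓
Therefore the multiplicative order of 13 modulo 49 is 14.

14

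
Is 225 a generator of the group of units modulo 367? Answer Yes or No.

φ(367) = 367 − 1 = 366 = 2 · 3 · 61.
225 is a primitive root mod 367 iff 225^(φ(367)/q) ≢ 1 for every prime q | φ(367), i.e. q ∈ {2, 3, 61}.
225^183 ≡ 1 (mod 367)  [q = 2: ≡ 1 ✗]
225^122 ≡ 1 (mod 367)  [q = 3: ≡ 1 ✗]
225^6 ≡ 281 (mod 367)  [q = 61: ≢ 1 ✓]
The check at q = 2 fails, so 225 generates a proper subgroup.

No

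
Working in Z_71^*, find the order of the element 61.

By Lagrange's theorem, ord_71(61) divides φ(71) = 71 − 1 = 70 = 2 · 5 · 7.
Divisors of 70: 1, 2, 5, 7, 10, 14, 35, 70.
Compute 61^d (mod 71) for the divisors d until we hit 1:
61^1 ≡ 61
61^2 ≡ 29
61^5 ≡ 39
61^7 ≡ 66
61^10 ≡ 30
61^14 ≡ 25
61^35 ≡ 70
61^70 ≡ 1
So ord_71(61) = 70.

70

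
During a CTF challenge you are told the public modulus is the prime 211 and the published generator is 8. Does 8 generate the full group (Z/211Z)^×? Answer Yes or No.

No

φ(211) = 211 − 1 = 210 = 2 · 3 · 5 · 7.
An element g generates (Z/211Z)^× iff g^(210/q) ≢ 1 (mod 211) for each prime q ∈ {2, 3, 5, 7}.
8^105 ≡ 210 (mod 211)  [q = 2: ≢ 1 ✓]
8^70 ≡ 1 (mod 211)  [q = 3: ≡ 1 ✗]
8^42 ≡ 188 (mod 211)  [q = 5: ≢ 1 ✓]
8^30 ≡ 144 (mod 211)  [q = 7: ≢ 1 ✓]
Since 8^70 ≡ 1, the order of 8 divides 70 < 210, so 8 is not a primitive root.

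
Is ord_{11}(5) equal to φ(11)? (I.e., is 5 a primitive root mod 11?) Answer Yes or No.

φ(11) = 11 − 1 = 10 = 2 · 5.
It suffices to check that the order of 5 is not a proper divisor of 10: compute 5^(10/q) for q ∈ {2, 5}.
5^5 ≡ 1 (mod 11)  [q = 2: ≡ 1 ✗]
5^2 ≡ 3 (mod 11)  [q = 5: ≢ 1 ✓]
5^5 ≡ 1 shows ord(5) | 5, strictly less than φ(11); not a primitive root.

No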